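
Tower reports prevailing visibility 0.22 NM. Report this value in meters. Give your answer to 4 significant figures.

407.4 m

1 nmi = 1852 m, so 0.22 × 1852 = 407.4 m.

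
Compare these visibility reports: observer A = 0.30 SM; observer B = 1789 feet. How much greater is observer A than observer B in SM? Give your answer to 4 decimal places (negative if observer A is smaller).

-0.0388 SM

observer B: 1789 ft = 0.338826 SM.
Difference: 0.300000 − 0.338826 = -0.0388 SM.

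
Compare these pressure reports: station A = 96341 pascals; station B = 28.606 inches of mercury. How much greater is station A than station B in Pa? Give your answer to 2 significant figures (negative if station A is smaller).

-530 Pa

station B: 28.606 inHg = 96871.04 Pa.
Difference: 96341.00 − 96871.04 = -530 Pa.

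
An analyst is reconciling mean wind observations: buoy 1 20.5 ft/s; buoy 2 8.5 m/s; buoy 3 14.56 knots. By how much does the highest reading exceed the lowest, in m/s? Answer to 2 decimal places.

buoy 1: 20.5 ft/s = 6.2484 m/s.
buoy 3: 14.56 kt = 7.4903 m/s.
Spread: 8.5000 − 6.2484 = 2.25 m/s.

2.25 m/s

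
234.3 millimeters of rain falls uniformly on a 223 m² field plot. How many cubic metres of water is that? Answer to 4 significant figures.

1 mm over 1 m² is 1 L, so volume = 234.3 × 223 = 52248.9 L = 52.25 m³.

52.25 cubic metres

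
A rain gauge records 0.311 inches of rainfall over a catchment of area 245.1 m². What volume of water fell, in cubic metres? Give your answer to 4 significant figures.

1.936 cubic metres

Depth: 0.311 in × 25.4 = 7.8994 mm.
1 mm over 1 m² is 1 L, so volume = 7.8994 × 245.1 = 1936.1429 L = 1.936 m³.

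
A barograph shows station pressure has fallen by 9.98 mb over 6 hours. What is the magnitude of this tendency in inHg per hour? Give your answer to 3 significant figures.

9.98 mb / 6 h × 0.02953 inHg/mb = 0.0491 inHg/h.

0.0491 inHg per hour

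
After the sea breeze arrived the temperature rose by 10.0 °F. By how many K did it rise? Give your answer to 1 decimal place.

5.6 K

Converting a difference, only the 9/5 scale factor applies: ΔK = 10.0 × 0.5556 = 5.6 K.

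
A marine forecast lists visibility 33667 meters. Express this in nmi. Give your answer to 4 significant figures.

1 m = 0.000539957 nmi, so 33667 × 0.000539957 = 18.18 nmi.

18.18 nmi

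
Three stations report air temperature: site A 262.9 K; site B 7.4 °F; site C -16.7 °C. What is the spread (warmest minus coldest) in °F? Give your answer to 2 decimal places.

site A: 262.9 K = -10.250 °C.
site B: 7.4 °F = -13.667 °C.
Spread: (-10.250) − (-16.700) = 6.450 °C = 11.61 °F.

11.61 °F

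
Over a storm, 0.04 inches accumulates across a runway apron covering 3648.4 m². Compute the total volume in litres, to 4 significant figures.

Depth: 0.04 in × 25.4 = 1.016 mm.
1 mm over 1 m² is 1 L, so volume = 1.016 × 3648.4 = 3706.7744 L ≈ 3707 L.

3707 litres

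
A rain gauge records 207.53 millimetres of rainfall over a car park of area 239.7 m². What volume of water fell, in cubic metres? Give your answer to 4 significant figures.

49.74 cubic metres

1 mm over 1 m² is 1 L, so volume = 207.53 × 239.7 = 49744.941 L = 49.74 m³.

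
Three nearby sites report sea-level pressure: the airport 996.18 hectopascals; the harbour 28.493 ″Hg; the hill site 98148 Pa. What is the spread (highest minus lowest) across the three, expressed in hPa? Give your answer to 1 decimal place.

the harbour: 28.493 inHg = 964.884 hPa.
the hill site: 98148 Pa = 981.480 hPa.
Spread: 996.180 − 964.884 = 31.3 hPa.

31.3 hPa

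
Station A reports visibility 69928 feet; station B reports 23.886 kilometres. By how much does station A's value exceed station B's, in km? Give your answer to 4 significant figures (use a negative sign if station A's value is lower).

station A: 69928 ft = 21.31405 km.
Difference: 21.31405 − 23.88600 = -2.572 km.

-2.572 km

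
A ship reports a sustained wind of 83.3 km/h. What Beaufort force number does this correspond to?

83.3 km/h = 23.1 m/s, which is Beaufort 9 (strong gale, 20.8–24.4 m/s).

Beaufort force 9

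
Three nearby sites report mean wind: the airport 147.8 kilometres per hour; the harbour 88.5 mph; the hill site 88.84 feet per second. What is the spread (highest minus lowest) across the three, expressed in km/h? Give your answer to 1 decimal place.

50.3 km/h

the harbour: 88.5 mph = 142.427 km/h.
the hill site: 88.84 ft/s = 97.482 km/h.
Spread: 147.800 − 97.482 = 50.3 km/h.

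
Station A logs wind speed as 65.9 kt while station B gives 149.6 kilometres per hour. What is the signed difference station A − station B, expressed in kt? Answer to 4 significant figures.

-14.88 kt

station B: 149.6 km/h = 80.7775 kt.
Difference: 65.9000 − 80.7775 = -14.88 kt.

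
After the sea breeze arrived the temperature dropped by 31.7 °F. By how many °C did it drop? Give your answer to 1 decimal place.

17.6 °C

For a temperature change the 32° offset cancels: Δ°C = 31.7 × 0.5556 = 17.6 °C.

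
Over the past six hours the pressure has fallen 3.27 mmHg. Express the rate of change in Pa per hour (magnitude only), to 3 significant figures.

72.7 Pa per hour

3.27 mmHg / 6 h × 133.322 Pa/mmHg = 72.7 Pa/h.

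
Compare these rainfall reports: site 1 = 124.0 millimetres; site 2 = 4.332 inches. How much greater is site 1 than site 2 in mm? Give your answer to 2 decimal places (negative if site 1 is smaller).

site 2: 4.332 in = 110.0328 mm.
Difference: 124.0000 − 110.0328 = 13.97 mm.

13.97 mm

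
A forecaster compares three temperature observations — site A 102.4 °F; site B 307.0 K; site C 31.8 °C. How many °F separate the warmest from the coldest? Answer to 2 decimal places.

13.16 °F

site A: 102.4 °F = 39.111 °C.
site B: 307.0 K = 33.850 °C.
Spread: 39.111 − 31.800 = 7.311 °C = 13.16 °F.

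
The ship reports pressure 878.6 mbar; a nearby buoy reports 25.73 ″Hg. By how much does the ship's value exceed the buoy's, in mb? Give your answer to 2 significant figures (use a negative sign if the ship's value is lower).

7.3 mb

the buoy: 25.73 inHg = 871.318 mb.
Difference: 878.600 − 871.318 = 7.3 mb.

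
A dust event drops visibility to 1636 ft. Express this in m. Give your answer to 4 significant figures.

1 ft = 0.3048 m, so 1636 × 0.3048 = 498.7 m.

498.7 m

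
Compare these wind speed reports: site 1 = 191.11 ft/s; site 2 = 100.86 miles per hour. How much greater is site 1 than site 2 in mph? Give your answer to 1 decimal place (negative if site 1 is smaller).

site 1: 191.11 ft/s = 130.302 mph.
Difference: 130.302 − 100.860 = 29.4 mph.

29.4 mph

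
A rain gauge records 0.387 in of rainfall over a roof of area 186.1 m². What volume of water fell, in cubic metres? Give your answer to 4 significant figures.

1.829 cubic metres

Depth: 0.387 in × 25.4 = 9.8298 mm.
1 mm over 1 m² is 1 L, so volume = 9.8298 × 186.1 = 1829.3258 L = 1.829 m³.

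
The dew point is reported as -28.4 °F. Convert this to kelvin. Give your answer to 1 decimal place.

First to °C: -33.56 °C.
Then to K: 239.6 K.

239.6 K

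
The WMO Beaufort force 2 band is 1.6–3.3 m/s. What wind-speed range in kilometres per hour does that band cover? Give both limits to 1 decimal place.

1.6–3.3 m/s × 3.6 = 5.8–11.9 km/h.

5.8 to 11.9 km/h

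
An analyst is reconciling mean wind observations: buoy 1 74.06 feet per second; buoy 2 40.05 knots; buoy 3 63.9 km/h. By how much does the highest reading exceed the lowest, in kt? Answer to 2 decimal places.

buoy 1: 74.06 ft/s = 43.8794 kt.
buoy 3: 63.9 km/h = 34.5032 kt.
Spread: 43.8794 − 34.5032 = 9.38 kt.

9.38 kt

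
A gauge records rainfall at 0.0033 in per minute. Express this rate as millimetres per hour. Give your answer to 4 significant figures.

5.029 mm/hour

0.0033 in/minute × 25.4 mm/in × 60 minute/hour = 5.029 mm/hour.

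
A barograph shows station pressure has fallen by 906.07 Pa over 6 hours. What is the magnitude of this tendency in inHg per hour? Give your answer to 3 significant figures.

0.0446 inHg per hour

906.07 Pa / 6 h × 0.0002953 inHg/Pa = 0.0446 inHg/h.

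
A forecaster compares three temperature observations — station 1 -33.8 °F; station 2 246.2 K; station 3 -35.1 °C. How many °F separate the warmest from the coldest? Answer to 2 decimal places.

17.29 °F

station 1: -33.8 °F = -36.556 °C.
station 2: 246.2 K = -26.950 °C.
Spread: (-26.950) − (-36.556) = 9.606 °C = 17.29 °F.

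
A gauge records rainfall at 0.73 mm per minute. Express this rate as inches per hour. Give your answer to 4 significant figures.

1.724 in/hour

0.73 mm/minute × 0.0393701 in/mm × 60 minute/hour = 1.724 in/hour.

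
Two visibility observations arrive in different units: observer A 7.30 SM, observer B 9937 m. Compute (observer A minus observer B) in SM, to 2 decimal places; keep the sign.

1.13 SM

observer B: 9937 m = 6.1746 SM.
Difference: 7.3000 − 6.1746 = 1.13 SM.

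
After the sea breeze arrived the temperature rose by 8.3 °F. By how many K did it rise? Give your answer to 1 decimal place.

For a temperature change the 32° offset cancels: ΔK = 8.3 × 0.5556 = 4.6 K.

4.6 K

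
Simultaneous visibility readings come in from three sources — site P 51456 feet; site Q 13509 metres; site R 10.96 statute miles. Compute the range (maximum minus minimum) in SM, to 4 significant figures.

site P: 51456 ft = 9.74545 SM.
site Q: 13509 m = 8.39410 SM.
Spread: 10.96000 − 8.39410 = 2.566 SM.

2.566 SM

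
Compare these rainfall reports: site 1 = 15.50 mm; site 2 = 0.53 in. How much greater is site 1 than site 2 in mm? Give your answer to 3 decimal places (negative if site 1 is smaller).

2.038 mm

site 2: 0.53 in = 13.46200 mm.
Difference: 15.50000 − 13.46200 = 2.038 mm.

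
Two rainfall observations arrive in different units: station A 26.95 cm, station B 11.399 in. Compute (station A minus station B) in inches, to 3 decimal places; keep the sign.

station A: 26.95 cm = 10.61024 in.
Difference: 10.61024 − 11.39900 = -0.789 in.

-0.789 in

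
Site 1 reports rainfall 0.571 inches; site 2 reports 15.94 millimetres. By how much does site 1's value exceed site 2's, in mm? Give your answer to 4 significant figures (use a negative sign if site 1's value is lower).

-1.437 mm

site 1: 0.571 in = 14.50340 mm.
Difference: 14.50340 − 15.94000 = -1.437 mm.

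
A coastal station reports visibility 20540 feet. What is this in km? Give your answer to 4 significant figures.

6.261 km

1 ft = 0.0003048 km, so 20540 × 0.0003048 = 6.261 km.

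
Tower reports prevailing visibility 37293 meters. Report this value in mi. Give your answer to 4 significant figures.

1 m = 0.000621371 SM, so 37293 × 0.000621371 = 23.17 SM.

23.17 SM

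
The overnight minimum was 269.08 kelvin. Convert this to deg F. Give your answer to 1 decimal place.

First to °C: -4.07 °C.
Then to °F: 24.7 °F.

24.7 °F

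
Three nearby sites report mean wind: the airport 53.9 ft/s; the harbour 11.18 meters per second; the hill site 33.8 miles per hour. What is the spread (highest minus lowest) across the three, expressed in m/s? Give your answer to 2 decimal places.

5.25 m/s

the airport: 53.9 ft/s = 16.4287 m/s.
the hill site: 33.8 mph = 15.1100 m/s.
Spread: 16.4287 − 11.1800 = 5.25 m/s.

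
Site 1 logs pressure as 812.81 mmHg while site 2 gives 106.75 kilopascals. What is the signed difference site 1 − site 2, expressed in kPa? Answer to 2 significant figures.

1.6 kPa

site 1: 812.81 mmHg = 108.366 kPa.
Difference: 108.366 − 106.750 = 1.6 kPa.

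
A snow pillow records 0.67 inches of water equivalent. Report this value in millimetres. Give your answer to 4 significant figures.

17.02 mm

1 in = 25.4 mm, so 0.67 × 25.4 = 17.02 mm.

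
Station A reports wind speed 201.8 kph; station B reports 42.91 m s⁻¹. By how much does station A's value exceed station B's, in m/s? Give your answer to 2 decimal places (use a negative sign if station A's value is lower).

13.15 m/s

station A: 201.8 km/h = 56.0556 m/s.
Difference: 56.0556 − 42.9100 = 13.15 m/s.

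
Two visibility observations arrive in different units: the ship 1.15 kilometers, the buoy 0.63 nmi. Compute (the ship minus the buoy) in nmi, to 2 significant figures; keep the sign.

-0.0090 nmi

the ship: 1.15 km = 0.6209503 nmi.
Difference: 0.6209503 − 0.6300000 = -0.0090 nmi.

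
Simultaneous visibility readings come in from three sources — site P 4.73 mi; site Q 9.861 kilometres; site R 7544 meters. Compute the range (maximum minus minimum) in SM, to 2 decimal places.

site Q: 9.861 km = 6.1273 SM.
site R: 7544 m = 4.6876 SM.
Spread: 6.1273 − 4.6876 = 1.44 SM.

1.44 SM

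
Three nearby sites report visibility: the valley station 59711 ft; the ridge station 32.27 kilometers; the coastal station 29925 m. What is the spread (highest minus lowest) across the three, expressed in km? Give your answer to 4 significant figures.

14.07 km

the valley station: 59711 ft = 18.1999 km.
the coastal station: 29925 m = 29.9250 km.
Spread: 32.2700 − 18.1999 = 14.07 km.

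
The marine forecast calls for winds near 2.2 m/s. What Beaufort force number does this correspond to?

2.2 m/s lies in the Beaufort 2 band (light breeze, 1.6–3.3 m/s).

Beaufort force 2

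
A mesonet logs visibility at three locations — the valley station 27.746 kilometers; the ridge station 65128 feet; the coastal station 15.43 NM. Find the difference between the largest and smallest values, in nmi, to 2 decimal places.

4.71 nmi

the valley station: 27.746 km = 14.9816 nmi.
the ridge station: 65128 ft = 10.7187 nmi.
Spread: 15.4300 − 10.7187 = 4.71 nmi.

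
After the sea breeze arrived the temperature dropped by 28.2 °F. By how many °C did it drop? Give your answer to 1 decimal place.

15.7 °C

Converting a difference, only the 9/5 scale factor applies: Δ°C = 28.2 × 0.5556 = 15.7 °C.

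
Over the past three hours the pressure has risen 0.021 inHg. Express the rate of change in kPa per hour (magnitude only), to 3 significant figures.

0.0237 kPa per hour

0.021 inHg / 3 h × 3.38639 kPa/inHg = 0.0237 kPa/h.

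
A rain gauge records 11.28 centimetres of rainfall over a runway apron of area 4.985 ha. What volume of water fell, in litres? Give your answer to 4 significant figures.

5623000 litres

Depth: 11.28 cm × 10 = 112.8 mm.
Area: 4.985 ha = 49850 m².
1 mm over 1 m² is 1 L, so volume = 112.8 × 49850 = 5623080 L ≈ 5623000 L.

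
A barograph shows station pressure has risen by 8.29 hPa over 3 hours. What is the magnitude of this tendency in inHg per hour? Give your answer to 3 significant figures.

0.0816 inHg per hour

8.29 hPa / 3 h × 0.02953 inHg/hPa = 0.0816 inHg/h.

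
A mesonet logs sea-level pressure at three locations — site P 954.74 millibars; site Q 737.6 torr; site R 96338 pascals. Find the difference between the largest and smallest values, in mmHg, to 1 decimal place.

site P: 954.74 mb = 716.114 mmHg.
site R: 96338 Pa = 722.594 mmHg.
Spread: 737.600 − 716.114 = 21.5 mmHg.

21.5 mmHg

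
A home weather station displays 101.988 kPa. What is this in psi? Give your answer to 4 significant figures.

1 kPa = 0.145038 psi, so 101.988 × 0.145038 = 14.79 psi.

14.79 psi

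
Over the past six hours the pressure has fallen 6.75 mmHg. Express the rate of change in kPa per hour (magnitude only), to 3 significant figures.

6.75 mmHg / 6 h × 0.133322 kPa/mmHg = 0.150 kPa/h.

0.150 kPa per hour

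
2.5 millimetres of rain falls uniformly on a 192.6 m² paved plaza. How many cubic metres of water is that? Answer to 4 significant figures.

1 mm over 1 m² is 1 L, so volume = 2.5 × 192.6 = 481.5 L = 0.4815 m³.

0.4815 cubic metres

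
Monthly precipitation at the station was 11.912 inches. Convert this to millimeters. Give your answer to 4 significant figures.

1 in = 25.4 mm, so 11.912 × 25.4 = 302.6 mm.

302.6 mm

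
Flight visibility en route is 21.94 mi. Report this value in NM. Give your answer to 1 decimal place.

1 SM = 0.868976 nmi, so 21.94 × 0.868976 = 19.1 nmi.

19.1 nmi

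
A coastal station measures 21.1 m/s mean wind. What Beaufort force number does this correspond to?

Beaufort force 9

21.1 m/s lies in the Beaufort 9 band (strong gale, 20.8–24.4 m/s).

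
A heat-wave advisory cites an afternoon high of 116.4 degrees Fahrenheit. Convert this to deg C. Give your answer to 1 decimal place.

46.9 °C

°C = (°F − 32) × 5/9 = (116.4 − 32) / 1.8 = 46.9 °C.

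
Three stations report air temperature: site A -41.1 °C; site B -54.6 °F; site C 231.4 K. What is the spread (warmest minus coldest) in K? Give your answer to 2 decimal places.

7.01 K

site B: -54.6 °F = -48.111 °C.
site C: 231.4 K = -41.750 °C.
Spread: (-41.100) − (-48.111) = 7.011 °C.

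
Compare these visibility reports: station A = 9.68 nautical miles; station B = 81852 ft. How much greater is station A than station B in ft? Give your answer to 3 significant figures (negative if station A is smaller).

-23000 ft

station A: 9.68 nmi = 58816.80 ft.
Difference: 58816.80 − 81852.00 = -23000 ft.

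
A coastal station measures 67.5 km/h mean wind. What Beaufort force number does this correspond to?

Beaufort force 8

67.5 km/h = 18.8 m/s, which is Beaufort 8 (gale, 17.2–20.7 m/s).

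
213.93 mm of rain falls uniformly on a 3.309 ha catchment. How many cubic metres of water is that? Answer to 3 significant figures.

Area: 3.309 ha = 33090 m².
1 mm over 1 m² is 1 L, so volume = 213.93 × 33090 = 7078943.7 L = 7080 m³.

7080 cubic metres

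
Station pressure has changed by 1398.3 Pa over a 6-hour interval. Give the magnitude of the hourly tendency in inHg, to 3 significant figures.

1398.3 Pa / 6 h × 0.0002953 inHg/Pa = 0.0688 inHg/h.

0.0688 inHg per hour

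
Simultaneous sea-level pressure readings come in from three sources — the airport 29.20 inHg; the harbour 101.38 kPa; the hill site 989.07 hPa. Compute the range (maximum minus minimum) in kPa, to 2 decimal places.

2.50 kPa

the airport: 29.20 inHg = 98.8826 kPa.
the hill site: 989.07 hPa = 98.9070 kPa.
Spread: 101.3800 − 98.8826 = 2.50 kPa.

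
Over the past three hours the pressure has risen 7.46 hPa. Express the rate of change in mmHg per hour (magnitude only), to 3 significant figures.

7.46 hPa / 3 h × 0.750062 mmHg/hPa = 1.87 mmHg/h.

1.87 mmHg per hour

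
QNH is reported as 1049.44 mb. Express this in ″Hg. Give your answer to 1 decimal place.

1 mb = 0.02953 inHg, so 1049.44 × 0.02953 = 31.0 inHg.

31.0 inHg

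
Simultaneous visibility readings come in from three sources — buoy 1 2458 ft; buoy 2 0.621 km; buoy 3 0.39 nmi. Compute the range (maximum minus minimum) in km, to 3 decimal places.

buoy 1: 2458 ft = 0.74920 km.
buoy 3: 0.39 nmi = 0.72228 km.
Spread: 0.74920 − 0.62100 = 0.128 km.

0.128 km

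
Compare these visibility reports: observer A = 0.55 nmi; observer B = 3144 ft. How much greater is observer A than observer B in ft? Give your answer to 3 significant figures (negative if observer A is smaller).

198 ft

observer A: 0.55 nmi = 3341.86 ft.
Difference: 3341.86 − 3144.00 = 198 ft.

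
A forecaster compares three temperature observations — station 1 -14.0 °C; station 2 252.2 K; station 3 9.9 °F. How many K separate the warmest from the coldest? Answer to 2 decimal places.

8.67 K

station 2: 252.2 K = -20.950 °C.
station 3: 9.9 °F = -12.278 °C.
Spread: (-12.278) − (-20.950) = 8.672 °C.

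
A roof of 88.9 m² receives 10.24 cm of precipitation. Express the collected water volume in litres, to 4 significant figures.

Depth: 10.24 cm × 10 = 102.4 mm.
1 mm over 1 m² is 1 L, so volume = 102.4 × 88.9 = 9103.36 L ≈ 9103 L.

9103 litres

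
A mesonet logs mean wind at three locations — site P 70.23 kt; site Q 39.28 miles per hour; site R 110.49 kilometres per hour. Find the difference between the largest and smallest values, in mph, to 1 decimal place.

41.5 mph

site P: 70.23 kt = 80.819 mph.
site R: 110.49 km/h = 68.655 mph.
Spread: 80.819 − 39.280 = 41.5 mph.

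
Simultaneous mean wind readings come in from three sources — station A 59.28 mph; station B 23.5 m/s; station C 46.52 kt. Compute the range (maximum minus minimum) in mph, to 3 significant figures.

6.71 mph

station B: 23.5 m/s = 52.5680 mph.
station C: 46.52 kt = 53.5343 mph.
Spread: 59.2800 − 52.5680 = 6.71 mph.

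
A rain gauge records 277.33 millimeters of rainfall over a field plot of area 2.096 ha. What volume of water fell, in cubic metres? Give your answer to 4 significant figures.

5813 cubic metres

Area: 2.096 ha = 20960 m².
1 mm over 1 m² is 1 L, so volume = 277.33 × 20960 = 5812836.8 L = 5813 m³.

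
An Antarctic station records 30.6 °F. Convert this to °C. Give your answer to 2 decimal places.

-0.78 °C

°C = (°F − 32) × 5/9 = (30.6 − 32) / 1.8 = -0.78 °C.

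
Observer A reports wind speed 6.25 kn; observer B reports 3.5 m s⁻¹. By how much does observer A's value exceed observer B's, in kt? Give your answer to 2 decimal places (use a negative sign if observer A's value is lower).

observer B: 3.5 m/s = 6.8035 kt.
Difference: 6.2500 − 6.8035 = -0.55 kt.

-0.55 kt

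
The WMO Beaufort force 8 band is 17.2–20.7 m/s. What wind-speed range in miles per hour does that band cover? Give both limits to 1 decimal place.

17.2–20.7 m/s × 2.237 = 38.5–46.3 mph.

38.5 to 46.3 mph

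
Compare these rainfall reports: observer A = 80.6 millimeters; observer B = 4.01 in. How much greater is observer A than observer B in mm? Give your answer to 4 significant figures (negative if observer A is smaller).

observer B: 4.01 in = 101.8540 mm.
Difference: 80.6000 − 101.8540 = -21.25 mm.

-21.25 mm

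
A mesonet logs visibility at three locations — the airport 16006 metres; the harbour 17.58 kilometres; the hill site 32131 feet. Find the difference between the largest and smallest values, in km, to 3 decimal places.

the airport: 16006 m = 16.00600 km.
the hill site: 32131 ft = 9.79353 km.
Spread: 17.58000 − 9.79353 = 7.786 km.

7.786 km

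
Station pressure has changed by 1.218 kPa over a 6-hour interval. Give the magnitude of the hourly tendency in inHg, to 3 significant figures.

0.0599 inHg per hour

1.218 kPa / 6 h × 0.2953 inHg/kPa = 0.0599 inHg/h.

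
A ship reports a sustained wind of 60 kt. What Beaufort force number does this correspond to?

60 kt lies in the Beaufort 11 band (violent storm, 56–63 kt).

Beaufort force 11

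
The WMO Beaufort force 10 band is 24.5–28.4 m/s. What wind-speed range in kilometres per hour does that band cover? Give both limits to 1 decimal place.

24.5–28.4 m/s × 3.6 = 88.2–102.2 km/h.

88.2 to 102.2 km/h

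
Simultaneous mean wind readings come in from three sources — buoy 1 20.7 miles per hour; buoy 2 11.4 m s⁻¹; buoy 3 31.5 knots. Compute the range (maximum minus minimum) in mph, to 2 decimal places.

buoy 2: 11.4 m/s = 25.5011 mph.
buoy 3: 31.5 kt = 36.2496 mph.
Spread: 36.2496 − 20.7000 = 15.55 mph.

15.55 mph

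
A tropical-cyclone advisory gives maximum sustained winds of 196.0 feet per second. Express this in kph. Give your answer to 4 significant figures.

1 ft/s = 1.09728 km/h, so 196.0 × 1.09728 = 215.1 km/h.

215.1 km/h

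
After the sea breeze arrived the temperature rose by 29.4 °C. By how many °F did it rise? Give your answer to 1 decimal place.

52.9 °F

For a temperature change the 32° offset cancels: Δ°F = 29.4 × 1.8 = 52.9 °F.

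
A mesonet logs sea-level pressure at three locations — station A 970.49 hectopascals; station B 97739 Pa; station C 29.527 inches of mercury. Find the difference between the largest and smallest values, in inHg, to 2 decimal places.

station A: 970.49 hPa = 28.6586 inHg.
station B: 97739 Pa = 28.8623 inHg.
Spread: 29.5270 − 28.6586 = 0.87 inHg.

0.87 inHg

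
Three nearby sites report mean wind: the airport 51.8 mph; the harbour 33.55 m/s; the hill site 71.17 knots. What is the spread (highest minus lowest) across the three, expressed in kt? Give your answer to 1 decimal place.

the airport: 51.8 mph = 45.013 kt.
the harbour: 33.55 m/s = 65.216 kt.
Spread: 71.170 − 45.013 = 26.2 kt.

26.2 kt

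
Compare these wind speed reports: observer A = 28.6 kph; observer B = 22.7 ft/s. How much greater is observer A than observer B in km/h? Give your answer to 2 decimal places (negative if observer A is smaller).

3.69 km/h

observer B: 22.7 ft/s = 24.9083 km/h.
Difference: 28.6000 − 24.9083 = 3.69 km/h.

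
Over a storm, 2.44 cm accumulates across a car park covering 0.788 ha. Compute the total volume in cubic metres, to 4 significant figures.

192.3 cubic metres

Depth: 2.44 cm × 10 = 24.4 mm.
Area: 0.788 ha = 7880 m².
1 mm over 1 m² is 1 L, so volume = 24.4 × 7880 = 192272 L = 192.3 m³.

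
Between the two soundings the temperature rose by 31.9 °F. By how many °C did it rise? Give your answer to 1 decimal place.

Converting a difference, only the 9/5 scale factor applies: Δ°C = 31.9 × 0.5556 = 17.7 °C.

17.7 °C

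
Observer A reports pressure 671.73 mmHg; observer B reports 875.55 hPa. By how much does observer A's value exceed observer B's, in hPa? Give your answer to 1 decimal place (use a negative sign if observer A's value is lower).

observer A: 671.73 mmHg = 895.566 hPa.
Difference: 895.566 − 875.550 = 20.0 hPa.

20.0 hPa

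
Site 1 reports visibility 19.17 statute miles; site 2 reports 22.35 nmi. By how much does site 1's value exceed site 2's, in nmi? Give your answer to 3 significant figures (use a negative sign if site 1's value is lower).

site 1: 19.17 SM = 16.6583 nmi.
Difference: 16.6583 − 22.3500 = -5.69 nmi.

-5.69 nmi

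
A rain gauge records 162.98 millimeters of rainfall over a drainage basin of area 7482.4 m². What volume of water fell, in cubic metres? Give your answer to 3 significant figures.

1220 cubic metres

1 mm over 1 m² is 1 L, so volume = 162.98 × 7482.4 = 1219481.6 L = 1220 m³.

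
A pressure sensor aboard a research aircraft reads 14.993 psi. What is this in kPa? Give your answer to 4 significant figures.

1 psi = 6.89476 kPa, so 14.993 × 6.89476 = 103.4 kPa.

103.4 kPa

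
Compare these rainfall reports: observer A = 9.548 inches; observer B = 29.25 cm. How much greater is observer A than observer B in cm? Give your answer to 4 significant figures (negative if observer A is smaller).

observer A: 9.548 in = 24.25192 cm.
Difference: 24.25192 − 29.25000 = -4.998 cm.

-4.998 cm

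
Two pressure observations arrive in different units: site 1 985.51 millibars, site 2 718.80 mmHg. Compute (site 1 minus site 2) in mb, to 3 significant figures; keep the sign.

27.2 mb

site 2: 718.80 mmHg = 958.321 mb.
Difference: 985.510 − 958.321 = 27.2 mb.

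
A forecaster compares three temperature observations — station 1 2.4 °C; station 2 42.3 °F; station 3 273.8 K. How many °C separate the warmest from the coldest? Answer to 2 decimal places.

station 2: 42.3 °F = 5.722 °C.
station 3: 273.8 K = 0.650 °C.
Spread: 5.722 − 0.650 = 5.072 °C.

5.07 °C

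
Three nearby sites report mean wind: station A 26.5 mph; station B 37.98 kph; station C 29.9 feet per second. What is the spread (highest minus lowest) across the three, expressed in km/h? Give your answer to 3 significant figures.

station A: 26.5 mph = 42.6476 km/h.
station C: 29.9 ft/s = 32.8087 km/h.
Spread: 42.6476 − 32.8087 = 9.84 km/h.

9.84 km/h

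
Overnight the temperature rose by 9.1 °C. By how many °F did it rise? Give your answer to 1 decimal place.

For a temperature change the 32° offset cancels: Δ°F = 9.1 × 1.8 = 16.4 °F.

16.4 °F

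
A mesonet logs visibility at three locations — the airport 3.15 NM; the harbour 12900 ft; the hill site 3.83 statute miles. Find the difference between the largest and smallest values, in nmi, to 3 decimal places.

1.205 nmi

the harbour: 12900 ft = 2.12307 nmi.
the hill site: 3.83 SM = 3.32818 nmi.
Spread: 3.32818 − 2.12307 = 1.205 nmi.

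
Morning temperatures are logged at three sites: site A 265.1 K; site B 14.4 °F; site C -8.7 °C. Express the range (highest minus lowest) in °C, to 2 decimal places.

1.73 °C

site A: 265.1 K = -8.050 °C.
site B: 14.4 °F = -9.778 °C.
Spread: (-8.050) − (-9.778) = 1.728 °C.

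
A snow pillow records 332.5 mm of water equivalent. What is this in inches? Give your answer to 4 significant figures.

1 mm = 0.0393701 in, so 332.5 × 0.0393701 = 13.09 in.

13.09 in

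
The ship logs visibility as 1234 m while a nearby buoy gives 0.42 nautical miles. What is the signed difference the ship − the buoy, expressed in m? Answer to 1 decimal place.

456.2 m

the buoy: 0.42 nmi = 777.840 m.
Difference: 1234.000 − 777.840 = 456.2 m.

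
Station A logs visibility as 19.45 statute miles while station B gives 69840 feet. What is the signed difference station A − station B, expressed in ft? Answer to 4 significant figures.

32860 ft

station A: 19.45 SM = 102696.00 ft.
Difference: 102696.00 − 69840.00 = 32860 ft.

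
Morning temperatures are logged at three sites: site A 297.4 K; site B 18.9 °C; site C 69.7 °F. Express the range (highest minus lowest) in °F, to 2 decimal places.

site A: 297.4 K = 24.250 °C.
site C: 69.7 °F = 20.944 °C.
Spread: 24.250 − 18.900 = 5.350 °C = 9.63 °F.

9.63 °F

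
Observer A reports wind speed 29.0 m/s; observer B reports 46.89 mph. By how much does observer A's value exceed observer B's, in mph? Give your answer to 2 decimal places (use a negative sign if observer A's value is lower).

17.98 mph

observer A: 29.0 m/s = 64.8712 mph.
Difference: 64.8712 − 46.8900 = 17.98 mph.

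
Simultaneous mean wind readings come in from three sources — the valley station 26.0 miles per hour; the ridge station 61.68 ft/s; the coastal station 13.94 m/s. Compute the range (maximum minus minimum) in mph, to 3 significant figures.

the ridge station: 61.68 ft/s = 42.055 mph.
the coastal station: 13.94 m/s = 31.183 mph.
Spread: 42.055 − 26.000 = 16.1 mph.

16.1 mph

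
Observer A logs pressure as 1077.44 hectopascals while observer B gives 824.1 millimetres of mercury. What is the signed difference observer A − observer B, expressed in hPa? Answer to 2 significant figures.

-21 hPa

observer B: 824.1 mmHg = 1098.71 hPa.
Difference: 1077.44 − 1098.71 = -21 hPa.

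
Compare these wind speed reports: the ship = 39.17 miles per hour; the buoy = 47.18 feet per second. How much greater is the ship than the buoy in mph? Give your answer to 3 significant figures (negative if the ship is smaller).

the buoy: 47.18 ft/s = 32.1682 mph.
Difference: 39.1700 − 32.1682 = 7.00 mph.

7.00 mph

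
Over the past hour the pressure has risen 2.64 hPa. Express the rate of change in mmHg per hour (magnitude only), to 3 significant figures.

2.64 hPa / 1 h × 0.750062 mmHg/hPa = 1.98 mmHg/h.

1.98 mmHg per hour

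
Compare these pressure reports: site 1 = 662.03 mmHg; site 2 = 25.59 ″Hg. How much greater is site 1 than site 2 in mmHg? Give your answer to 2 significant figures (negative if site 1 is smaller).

12 mmHg

site 2: 25.59 inHg = 649.99 mmHg.
Difference: 662.03 − 649.99 = 12 mmHg.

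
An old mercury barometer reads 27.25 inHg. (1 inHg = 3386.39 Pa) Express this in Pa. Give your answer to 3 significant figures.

1 inHg = 3386.39 Pa, so 27.25 × 3386.39 = 92300 Pa.

92300 Pa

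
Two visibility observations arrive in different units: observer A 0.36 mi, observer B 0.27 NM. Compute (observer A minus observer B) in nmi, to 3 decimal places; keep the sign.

observer A: 0.36 SM = 0.31283 nmi.
Difference: 0.31283 − 0.27000 = 0.043 nmi.

0.043 nmi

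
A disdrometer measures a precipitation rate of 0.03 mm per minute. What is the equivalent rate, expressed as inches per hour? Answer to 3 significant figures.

0.0709 in/hour

0.03 mm/minute × 0.0393701 in/mm × 60 minute/hour = 0.0709 in/hour.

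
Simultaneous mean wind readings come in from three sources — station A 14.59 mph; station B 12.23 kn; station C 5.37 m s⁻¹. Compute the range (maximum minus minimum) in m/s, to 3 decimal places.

1.152 m/s

station A: 14.59 mph = 6.52231 m/s.
station B: 12.23 kt = 6.29166 m/s.
Spread: 6.52231 − 5.37000 = 1.152 m/s.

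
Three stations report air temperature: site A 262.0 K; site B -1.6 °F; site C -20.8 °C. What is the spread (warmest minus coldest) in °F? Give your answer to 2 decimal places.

site A: 262.0 K = -11.150 °C.
site B: -1.6 °F = -18.667 °C.
Spread: (-11.150) − (-20.800) = 9.650 °C = 17.37 °F.

17.37 °F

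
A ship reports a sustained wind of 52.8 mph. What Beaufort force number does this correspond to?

52.8 mph = 23.6 m/s, which is Beaufort 9 (strong gale, 20.8–24.4 m/s).

Beaufort force 9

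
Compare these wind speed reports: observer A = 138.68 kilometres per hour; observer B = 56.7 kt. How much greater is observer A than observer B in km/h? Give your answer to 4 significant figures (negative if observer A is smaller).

33.67 km/h

observer B: 56.7 kt = 105.0084 km/h.
Difference: 138.6800 − 105.0084 = 33.67 km/h.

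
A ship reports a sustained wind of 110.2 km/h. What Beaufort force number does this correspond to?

110.2 km/h = 30.6 m/s, which is Beaufort 11 (violent storm, 28.5–32.6 m/s).

Beaufort force 11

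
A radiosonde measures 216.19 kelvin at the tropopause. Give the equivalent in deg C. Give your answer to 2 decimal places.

°C = 216.19 − 273.15 = -56.96 °C.

-56.96 °C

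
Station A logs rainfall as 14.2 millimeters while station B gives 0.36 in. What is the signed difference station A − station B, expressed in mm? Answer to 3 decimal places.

5.056 mm

station B: 0.36 in = 9.14400 mm.
Difference: 14.20000 − 9.14400 = 5.056 mm.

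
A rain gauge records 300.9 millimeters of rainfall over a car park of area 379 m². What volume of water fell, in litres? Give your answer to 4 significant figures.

1 mm over 1 m² is 1 L, so volume = 300.9 × 379 = 114041.1 L ≈ 114000 L.

114000 litres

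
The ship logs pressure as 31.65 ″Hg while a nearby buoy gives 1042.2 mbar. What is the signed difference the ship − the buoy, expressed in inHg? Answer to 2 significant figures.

the buoy: 1042.2 mb = 30.7761 inHg.
Difference: 31.6500 − 30.7761 = 0.87 inHg.

0.87 inHg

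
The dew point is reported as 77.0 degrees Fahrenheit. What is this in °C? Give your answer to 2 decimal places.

°C = (°F − 32) × 5/9 = (77.0 − 32) / 1.8 = 25.00 °C.

25.00 °C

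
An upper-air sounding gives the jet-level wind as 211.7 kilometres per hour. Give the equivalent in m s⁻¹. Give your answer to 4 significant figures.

58.81 m/s

1 km/h = 0.277778 m/s, so 211.7 × 0.277778 = 58.81 m/s.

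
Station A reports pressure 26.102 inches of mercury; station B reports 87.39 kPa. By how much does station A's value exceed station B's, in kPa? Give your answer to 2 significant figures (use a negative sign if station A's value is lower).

1.0 kPa

station A: 26.102 inHg = 88.392 kPa.
Difference: 88.392 − 87.390 = 1.0 kPa.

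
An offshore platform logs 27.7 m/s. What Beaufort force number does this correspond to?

Beaufort force 10

27.7 m/s lies in the Beaufort 10 band (storm, 24.5–28.4 m/s).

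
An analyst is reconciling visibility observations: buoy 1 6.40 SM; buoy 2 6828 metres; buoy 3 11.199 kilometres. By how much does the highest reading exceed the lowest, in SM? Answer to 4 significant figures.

buoy 2: 6828 m = 4.24272 SM.
buoy 3: 11.199 km = 6.95874 SM.
Spread: 6.95874 − 4.24272 = 2.716 SM.

2.716 SM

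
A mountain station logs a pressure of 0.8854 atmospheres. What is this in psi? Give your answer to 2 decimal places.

13.01 psi

1 atm = 14.6959 psi, so 0.8854 × 14.6959 = 13.01 psi.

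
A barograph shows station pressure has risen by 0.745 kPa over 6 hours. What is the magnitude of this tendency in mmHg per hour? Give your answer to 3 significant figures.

0.745 kPa / 6 h × 7.50062 mmHg/kPa = 0.931 mmHg/h.

0.931 mmHg per hour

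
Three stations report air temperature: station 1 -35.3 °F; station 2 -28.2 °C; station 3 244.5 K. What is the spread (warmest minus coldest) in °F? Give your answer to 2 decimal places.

station 1: -35.3 °F = -37.389 °C.
station 3: 244.5 K = -28.650 °C.
Spread: (-28.200) − (-37.389) = 9.189 °C = 16.54 °F.

16.54 °F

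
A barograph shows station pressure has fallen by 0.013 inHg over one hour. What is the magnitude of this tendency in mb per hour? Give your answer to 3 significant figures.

0.440 mb per hour

0.013 inHg / 1 h × 33.8639 mb/inHg = 0.440 mb/h.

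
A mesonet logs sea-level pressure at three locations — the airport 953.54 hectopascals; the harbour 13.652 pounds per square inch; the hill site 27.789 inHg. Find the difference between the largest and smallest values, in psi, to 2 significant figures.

the airport: 953.54 hPa = 13.8299 psi.
the hill site: 27.789 inHg = 13.6487 psi.
Spread: 13.8299 − 13.6487 = 0.18 psi.

0.18 psi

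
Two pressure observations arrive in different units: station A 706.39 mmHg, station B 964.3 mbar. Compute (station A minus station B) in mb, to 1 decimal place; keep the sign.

station A: 706.39 mmHg = 941.776 mb.
Difference: 941.776 − 964.300 = -22.5 mb.

-22.5 mb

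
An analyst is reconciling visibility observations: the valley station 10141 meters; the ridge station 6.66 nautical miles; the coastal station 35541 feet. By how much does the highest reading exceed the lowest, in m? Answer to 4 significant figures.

2193 m

the ridge station: 6.66 nmi = 12334.32 m.
the coastal station: 35541 ft = 10832.90 m.
Spread: 12334.32 − 10141.00 = 2193 m.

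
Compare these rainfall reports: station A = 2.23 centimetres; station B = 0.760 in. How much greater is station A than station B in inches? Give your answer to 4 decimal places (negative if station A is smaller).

station A: 2.23 cm = 0.877953 in.
Difference: 0.877953 − 0.760000 = 0.1180 in.

0.1180 in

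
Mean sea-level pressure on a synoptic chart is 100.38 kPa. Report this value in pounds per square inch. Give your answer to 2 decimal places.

14.56 psi

1 kPa = 0.145038 psi, so 100.38 × 0.145038 = 14.56 psi.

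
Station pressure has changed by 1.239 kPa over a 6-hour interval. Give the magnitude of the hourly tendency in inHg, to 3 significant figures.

1.239 kPa / 6 h × 0.2953 inHg/kPa = 0.0610 inHg/h.

0.0610 inHg per hour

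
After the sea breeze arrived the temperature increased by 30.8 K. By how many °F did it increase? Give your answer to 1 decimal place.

55.4 °F

For a temperature change the 32° offset cancels: Δ°F = 30.8 × 1.8 = 55.4 °F.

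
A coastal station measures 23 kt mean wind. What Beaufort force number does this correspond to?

23 kt lies in the Beaufort 6 band (strong breeze, 22–27 kt).

Beaufort force 6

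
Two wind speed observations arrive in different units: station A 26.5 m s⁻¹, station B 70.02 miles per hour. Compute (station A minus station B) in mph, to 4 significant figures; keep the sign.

station A: 26.5 m/s = 59.2788 mph.
Difference: 59.2788 − 70.0200 = -10.74 mph.

-10.74 mph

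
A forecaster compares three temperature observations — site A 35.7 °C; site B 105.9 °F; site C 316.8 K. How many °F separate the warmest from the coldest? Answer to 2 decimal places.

site B: 105.9 °F = 41.056 °C.
site C: 316.8 K = 43.650 °C.
Spread: 43.650 − 35.700 = 7.950 °C = 14.31 °F.

14.31 °F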